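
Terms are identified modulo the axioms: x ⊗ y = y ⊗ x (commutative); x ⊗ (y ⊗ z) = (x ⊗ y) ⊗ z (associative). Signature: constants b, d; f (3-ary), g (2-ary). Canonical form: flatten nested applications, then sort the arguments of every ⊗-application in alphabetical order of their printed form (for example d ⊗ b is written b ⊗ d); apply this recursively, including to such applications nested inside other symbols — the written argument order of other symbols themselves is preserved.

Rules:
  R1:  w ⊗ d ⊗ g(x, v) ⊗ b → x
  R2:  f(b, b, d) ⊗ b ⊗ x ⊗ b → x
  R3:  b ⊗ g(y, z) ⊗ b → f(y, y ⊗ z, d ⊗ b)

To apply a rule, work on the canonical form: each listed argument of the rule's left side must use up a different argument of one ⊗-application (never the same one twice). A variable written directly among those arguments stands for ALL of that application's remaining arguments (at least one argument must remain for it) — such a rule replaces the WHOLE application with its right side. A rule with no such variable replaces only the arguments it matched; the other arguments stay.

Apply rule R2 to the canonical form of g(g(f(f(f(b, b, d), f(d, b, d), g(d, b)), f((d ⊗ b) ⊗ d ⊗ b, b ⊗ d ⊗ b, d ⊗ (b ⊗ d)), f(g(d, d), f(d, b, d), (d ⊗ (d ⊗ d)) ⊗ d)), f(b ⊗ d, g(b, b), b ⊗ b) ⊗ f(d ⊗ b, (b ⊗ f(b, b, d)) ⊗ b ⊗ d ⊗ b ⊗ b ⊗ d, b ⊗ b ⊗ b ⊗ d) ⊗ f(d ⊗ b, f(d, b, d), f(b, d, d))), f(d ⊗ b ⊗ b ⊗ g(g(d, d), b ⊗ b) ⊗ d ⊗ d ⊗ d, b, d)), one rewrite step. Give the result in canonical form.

Canonical form:  g(g(f(f(f(b, b, d), f(d, b, d), g(d, b)), f(b ⊗ b ⊗ d ⊗ d, b ⊗ b ⊗ d, b ⊗ d ⊗ d), f(g(d, d), f(d, b, d), d ⊗ d ⊗ d ⊗ d)), f(b ⊗ d, b ⊗ b ⊗ b ⊗ b ⊗ d ⊗ d ⊗ f(b, b, d), b ⊗ b ⊗ b ⊗ d) ⊗ f(b ⊗ d, f(d, b, d), f(b, d, d)) ⊗ f(b ⊗ d, g(b, b), b ⊗ b)), f(b ⊗ b ⊗ d ⊗ d ⊗ d ⊗ d ⊗ g(g(d, d), b ⊗ b), b, d))
Apply R2:  consuming b, b, f(b, b, d);  x := b ⊗ b ⊗ d ⊗ d
The extension variable absorbs all remaining arguments, so the whole application is rewritten.
Result:  g(g(f(f(f(b, b, d), f(d, b, d), g(d, b)), f(b ⊗ b ⊗ d ⊗ d, b ⊗ b ⊗ d, b ⊗ d ⊗ d), f(g(d, d), f(d, b, d), d ⊗ d ⊗ d ⊗ d)), f(b ⊗ d, b ⊗ b ⊗ d ⊗ d, b ⊗ b ⊗ b ⊗ d) ⊗ f(b ⊗ d, f(d, b, d), f(b, d, d)) ⊗ f(b ⊗ d, g(b, b), b ⊗ b)), f(b ⊗ b ⊗ d ⊗ d ⊗ d ⊗ d ⊗ g(g(d, d), b ⊗ b), b, d))

Answer: g(g(f(f(f(b, b, d), f(d, b, d), g(d, b)), f(b ⊗ b ⊗ d ⊗ d, b ⊗ b ⊗ d, b ⊗ d ⊗ d), f(g(d, d), f(d, b, d), d ⊗ d ⊗ d ⊗ d)), f(b ⊗ d, b ⊗ b ⊗ d ⊗ d, b ⊗ b ⊗ b ⊗ d) ⊗ f(b ⊗ d, f(d, b, d), f(b, d, d)) ⊗ f(b ⊗ d, g(b, b), b ⊗ b)), f(b ⊗ b ⊗ d ⊗ d ⊗ d ⊗ d ⊗ g(g(d, d), b ⊗ b), b, d))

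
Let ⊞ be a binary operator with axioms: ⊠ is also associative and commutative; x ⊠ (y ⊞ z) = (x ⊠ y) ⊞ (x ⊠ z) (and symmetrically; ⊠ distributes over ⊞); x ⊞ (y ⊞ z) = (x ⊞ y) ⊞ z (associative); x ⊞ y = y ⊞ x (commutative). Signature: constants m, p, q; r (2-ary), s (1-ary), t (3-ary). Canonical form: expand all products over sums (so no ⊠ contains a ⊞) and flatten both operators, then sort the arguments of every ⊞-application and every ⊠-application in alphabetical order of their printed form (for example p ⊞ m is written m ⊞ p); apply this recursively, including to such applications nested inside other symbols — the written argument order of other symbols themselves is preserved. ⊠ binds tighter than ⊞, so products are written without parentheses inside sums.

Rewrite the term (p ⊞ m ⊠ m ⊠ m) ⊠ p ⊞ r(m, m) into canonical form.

Distribute:  p ⊠ p ⊞ m ⊠ m ⊠ m ⊠ p ⊞ r(m, m)
Sort arguments:  m ⊠ m ⊠ m ⊠ p ⊞ p ⊠ p ⊞ r(m, m)

Answer: m ⊠ m ⊠ m ⊠ p ⊞ p ⊠ p ⊞ r(m, m)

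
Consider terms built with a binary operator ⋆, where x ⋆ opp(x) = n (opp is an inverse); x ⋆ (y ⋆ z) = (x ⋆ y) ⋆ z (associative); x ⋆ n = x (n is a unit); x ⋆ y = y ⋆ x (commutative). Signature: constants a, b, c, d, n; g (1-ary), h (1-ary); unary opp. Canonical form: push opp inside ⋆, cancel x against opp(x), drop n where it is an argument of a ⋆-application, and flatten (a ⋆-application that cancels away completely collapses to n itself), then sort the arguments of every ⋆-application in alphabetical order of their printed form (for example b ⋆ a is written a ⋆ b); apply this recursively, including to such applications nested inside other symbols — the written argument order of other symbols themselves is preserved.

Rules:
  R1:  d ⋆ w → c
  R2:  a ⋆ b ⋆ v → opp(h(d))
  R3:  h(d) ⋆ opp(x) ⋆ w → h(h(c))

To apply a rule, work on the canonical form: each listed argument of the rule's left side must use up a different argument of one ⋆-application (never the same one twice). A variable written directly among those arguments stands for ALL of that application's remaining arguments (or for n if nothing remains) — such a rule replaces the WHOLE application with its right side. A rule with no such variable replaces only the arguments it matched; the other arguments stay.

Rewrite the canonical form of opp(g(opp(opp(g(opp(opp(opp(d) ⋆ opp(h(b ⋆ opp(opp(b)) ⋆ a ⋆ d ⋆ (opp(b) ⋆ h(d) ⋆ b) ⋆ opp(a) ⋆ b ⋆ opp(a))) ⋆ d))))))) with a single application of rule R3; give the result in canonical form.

Answer: opp(g(g(opp(h(h(h(c)))))))

Derivation:
Canonical form:  opp(g(g(opp(h(b ⋆ b ⋆ b ⋆ d ⋆ h(d) ⋆ opp(a))))))
R3 matches:  uses h(d), opp(a);  w := b ⋆ b ⋆ b ⋆ d, x := a
Every leftover argument binds to the variable; the entire application is replaced.
Giving:  opp(g(g(opp(h(h(h(c)))))))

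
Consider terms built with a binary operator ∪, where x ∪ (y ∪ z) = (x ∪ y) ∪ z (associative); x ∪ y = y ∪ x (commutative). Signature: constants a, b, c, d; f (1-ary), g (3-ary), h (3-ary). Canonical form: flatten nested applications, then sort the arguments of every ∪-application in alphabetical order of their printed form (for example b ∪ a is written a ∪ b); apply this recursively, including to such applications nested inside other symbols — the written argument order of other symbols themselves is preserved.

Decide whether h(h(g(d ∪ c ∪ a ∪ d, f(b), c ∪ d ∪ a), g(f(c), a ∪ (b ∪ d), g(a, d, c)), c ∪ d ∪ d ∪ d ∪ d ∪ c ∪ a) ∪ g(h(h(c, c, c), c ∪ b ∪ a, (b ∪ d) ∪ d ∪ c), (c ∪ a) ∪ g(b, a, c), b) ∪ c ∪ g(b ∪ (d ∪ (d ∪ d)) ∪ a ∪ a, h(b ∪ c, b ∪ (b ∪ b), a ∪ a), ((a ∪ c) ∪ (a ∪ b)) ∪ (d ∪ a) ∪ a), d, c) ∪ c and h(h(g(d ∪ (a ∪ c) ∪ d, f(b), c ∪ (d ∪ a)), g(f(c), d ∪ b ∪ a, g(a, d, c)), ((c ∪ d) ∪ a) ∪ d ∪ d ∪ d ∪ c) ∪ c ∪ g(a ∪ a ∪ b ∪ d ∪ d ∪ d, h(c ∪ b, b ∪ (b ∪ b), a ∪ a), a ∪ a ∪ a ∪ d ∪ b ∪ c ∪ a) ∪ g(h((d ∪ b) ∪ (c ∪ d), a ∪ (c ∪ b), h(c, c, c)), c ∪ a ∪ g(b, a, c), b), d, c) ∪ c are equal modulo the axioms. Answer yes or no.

Left:  h(h(g(d ∪ c ∪ a ∪ d, f(b), c ∪ d ∪ a), g(f(c), a ∪ (b ∪ d), g(a, d, c)), c ∪ d ∪ d ∪ d ∪ d ∪ c ∪ a) ∪ g(h(h(c, c, c), c ∪ b ∪ a, (b ∪ d) ∪ d ∪ c), (c ∪ a) ∪ g(b, a, c), b) ∪ c ∪ g(b ∪ (d ∪ (d ∪ d)) ∪ a ∪ a, h(b ∪ c, b ∪ (b ∪ b), a ∪ a), ((a ∪ c) ∪ (a ∪ b)) ∪ (d ∪ a) ∪ a), d, c) ∪ c
  Simplify inside:  h(h(g(d ∪ c ∪ a ∪ d, f(b), c ∪ d ∪ a), g(f(c), a ∪ (b ∪ d), g(a, d, c)), c ∪ d ∪ d ∪ d ∪ d ∪ c ∪ a) ∪ g(h(h(c, c, c), c ∪ b ∪ a, (b ∪ d) ∪ d ∪ c), (c ∪ a) ∪ g(b, a, c), b) ∪ c ∪ g(b ∪ (d ∪ (d ∪ d)) ∪ a ∪ a, h(b ∪ c, b ∪ (b ∪ b), a ∪ a), ((a ∪ c) ∪ (a ∪ b)) ∪ (d ∪ a) ∪ a), d, c)  →  h(c ∪ g(a ∪ a ∪ b ∪ d ∪ d ∪ d, h(b ∪ c, b ∪ b ∪ b, a ∪ a), a ∪ a ∪ a ∪ a ∪ b ∪ c ∪ d) ∪ g(h(h(c, c, c), a ∪ b ∪ c, b ∪ c ∪ d ∪ d), a ∪ c ∪ g(b, a, c), b) ∪ h(g(a ∪ c ∪ d ∪ d, f(b), a ∪ c ∪ d), g(f(c), a ∪ b ∪ d, g(a, d, c)), a ∪ c ∪ c ∪ d ∪ d ∪ d ∪ d), d, c)
  Sort:  c ∪ h(c ∪ g(a ∪ a ∪ b ∪ d ∪ d ∪ d, h(b ∪ c, b ∪ b ∪ b, a ∪ a), a ∪ a ∪ a ∪ a ∪ b ∪ c ∪ d) ∪ g(h(h(c, c, c), a ∪ b ∪ c, b ∪ c ∪ d ∪ d), a ∪ c ∪ g(b, a, c), b) ∪ h(g(a ∪ c ∪ d ∪ d, f(b), a ∪ c ∪ d), g(f(c), a ∪ b ∪ d, g(a, d, c)), a ∪ c ∪ c ∪ d ∪ d ∪ d ∪ d), d, c)
Right:  h(h(g(d ∪ (a ∪ c) ∪ d, f(b), c ∪ (d ∪ a)), g(f(c), d ∪ b ∪ a, g(a, d, c)), ((c ∪ d) ∪ a) ∪ d ∪ d ∪ d ∪ c) ∪ c ∪ g(a ∪ a ∪ b ∪ d ∪ d ∪ d, h(c ∪ b, b ∪ (b ∪ b), a ∪ a), a ∪ a ∪ a ∪ d ∪ b ∪ c ∪ a) ∪ g(h((d ∪ b) ∪ (c ∪ d), a ∪ (c ∪ b), h(c, c, c)), c ∪ a ∪ g(b, a, c), b), d, c) ∪ c
  Canonicalize subterm:  h(h(g(d ∪ (a ∪ c) ∪ d, f(b), c ∪ (d ∪ a)), g(f(c), d ∪ b ∪ a, g(a, d, c)), ((c ∪ d) ∪ a) ∪ d ∪ d ∪ d ∪ c) ∪ c ∪ g(a ∪ a ∪ b ∪ d ∪ d ∪ d, h(c ∪ b, b ∪ (b ∪ b), a ∪ a), a ∪ a ∪ a ∪ d ∪ b ∪ c ∪ a) ∪ g(h((d ∪ b) ∪ (c ∪ d), a ∪ (c ∪ b), h(c, c, c)), c ∪ a ∪ g(b, a, c), b), d, c)  →  h(c ∪ g(a ∪ a ∪ b ∪ d ∪ d ∪ d, h(b ∪ c, b ∪ b ∪ b, a ∪ a), a ∪ a ∪ a ∪ a ∪ b ∪ c ∪ d) ∪ g(h(b ∪ c ∪ d ∪ d, a ∪ b ∪ c, h(c, c, c)), a ∪ c ∪ g(b, a, c), b) ∪ h(g(a ∪ c ∪ d ∪ d, f(b), a ∪ c ∪ d), g(f(c), a ∪ b ∪ d, g(a, d, c)), a ∪ c ∪ c ∪ d ∪ d ∪ d ∪ d), d, c)
  Order the arguments:  c ∪ h(c ∪ g(a ∪ a ∪ b ∪ d ∪ d ∪ d, h(b ∪ c, b ∪ b ∪ b, a ∪ a), a ∪ a ∪ a ∪ a ∪ b ∪ c ∪ d) ∪ g(h(b ∪ c ∪ d ∪ d, a ∪ b ∪ c, h(c, c, c)), a ∪ c ∪ g(b, a, c), b) ∪ h(g(a ∪ c ∪ d ∪ d, f(b), a ∪ c ∪ d), g(f(c), a ∪ b ∪ d, g(a, d, c)), a ∪ c ∪ c ∪ d ∪ d ∪ d ∪ d), d, c)

Answer: no — c ∪ h(c ∪ g(a ∪ a ∪ b ∪ d ∪ d ∪ d, h(b ∪ c, b ∪ b ∪ b, a ∪ a), a ∪ a ∪ a ∪ a ∪ b ∪ c ∪ d) ∪ g(h(h(c, c, c), a ∪ b ∪ c, b ∪ c ∪ d ∪ d), a ∪ c ∪ g(b, a, c), b) ∪ h(g(a ∪ c ∪ d ∪ d, f(b), a ∪ c ∪ d), g(f(c), a ∪ b ∪ d, g(a, d, c)), a ∪ c ∪ c ∪ d ∪ d ∪ d ∪ d), d, c) vs c ∪ h(c ∪ g(a ∪ a ∪ b ∪ d ∪ d ∪ d, h(b ∪ c, b ∪ b ∪ b, a ∪ a), a ∪ a ∪ a ∪ a ∪ b ∪ c ∪ d) ∪ g(h(b ∪ c ∪ d ∪ d, a ∪ b ∪ c, h(c, c, c)), a ∪ c ∪ g(b, a, c), b) ∪ h(g(a ∪ c ∪ d ∪ d, f(b), a ∪ c ∪ d), g(f(c), a ∪ b ∪ d, g(a, d, c)), a ∪ c ∪ c ∪ d ∪ d ∪ d ∪ d), d, c)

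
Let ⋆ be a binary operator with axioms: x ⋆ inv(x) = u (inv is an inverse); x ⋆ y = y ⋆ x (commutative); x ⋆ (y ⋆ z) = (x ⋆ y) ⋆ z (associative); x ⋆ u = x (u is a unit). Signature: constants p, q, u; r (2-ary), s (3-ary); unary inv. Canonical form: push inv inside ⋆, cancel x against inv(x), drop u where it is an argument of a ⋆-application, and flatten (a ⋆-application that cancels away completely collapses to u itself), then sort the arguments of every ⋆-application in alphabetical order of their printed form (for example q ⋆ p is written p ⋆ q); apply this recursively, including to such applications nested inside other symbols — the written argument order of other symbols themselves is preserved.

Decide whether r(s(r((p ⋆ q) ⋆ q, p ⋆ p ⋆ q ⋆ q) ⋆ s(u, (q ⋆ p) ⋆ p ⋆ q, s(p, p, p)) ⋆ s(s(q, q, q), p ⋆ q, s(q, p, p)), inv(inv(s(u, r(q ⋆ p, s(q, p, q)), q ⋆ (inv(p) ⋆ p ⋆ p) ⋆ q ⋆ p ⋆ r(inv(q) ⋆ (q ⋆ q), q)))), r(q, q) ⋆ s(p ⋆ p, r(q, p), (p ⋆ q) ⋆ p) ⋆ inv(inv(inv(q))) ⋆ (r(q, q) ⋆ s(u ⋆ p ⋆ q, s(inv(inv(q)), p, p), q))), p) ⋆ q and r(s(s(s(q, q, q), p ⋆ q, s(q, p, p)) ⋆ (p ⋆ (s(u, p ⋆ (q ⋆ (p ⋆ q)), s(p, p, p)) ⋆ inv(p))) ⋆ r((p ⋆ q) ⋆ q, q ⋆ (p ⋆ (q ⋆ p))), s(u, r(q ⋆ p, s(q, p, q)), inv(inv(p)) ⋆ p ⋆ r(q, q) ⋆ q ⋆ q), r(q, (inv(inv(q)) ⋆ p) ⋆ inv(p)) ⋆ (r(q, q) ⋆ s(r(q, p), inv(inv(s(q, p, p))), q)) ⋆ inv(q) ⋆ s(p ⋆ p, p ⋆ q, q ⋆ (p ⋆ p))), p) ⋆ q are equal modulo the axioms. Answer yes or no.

Answer: no — q ⋆ r(s(r(p ⋆ q ⋆ q, p ⋆ p ⋆ q ⋆ q) ⋆ s(s(q, q, q), p ⋆ q, s(q, p, p)) ⋆ s(u, p ⋆ p ⋆ q ⋆ q, s(p, p, p)), s(u, r(p ⋆ q, s(q, p, q)), p ⋆ p ⋆ q ⋆ q ⋆ r(q, q)), inv(q) ⋆ r(q, q) ⋆ r(q, q) ⋆ s(p ⋆ p, r(q, p), p ⋆ p ⋆ q) ⋆ s(p ⋆ q, s(q, p, p), q)), p) vs q ⋆ r(s(r(p ⋆ q ⋆ q, p ⋆ p ⋆ q ⋆ q) ⋆ s(s(q, q, q), p ⋆ q, s(q, p, p)) ⋆ s(u, p ⋆ p ⋆ q ⋆ q, s(p, p, p)), s(u, r(p ⋆ q, s(q, p, q)), p ⋆ p ⋆ q ⋆ q ⋆ r(q, q)), inv(q) ⋆ r(q, q) ⋆ r(q, q) ⋆ s(p ⋆ p, p ⋆ q, p ⋆ p ⋆ q) ⋆ s(r(q, p), s(q, p, p), q)), p)

Derivation:
Left:  r(s(r((p ⋆ q) ⋆ q, p ⋆ p ⋆ q ⋆ q) ⋆ s(u, (q ⋆ p) ⋆ p ⋆ q, s(p, p, p)) ⋆ s(s(q, q, q), p ⋆ q, s(q, p, p)), inv(inv(s(u, r(q ⋆ p, s(q, p, q)), q ⋆ (inv(p) ⋆ p ⋆ p) ⋆ q ⋆ p ⋆ r(inv(q) ⋆ (q ⋆ q), q)))), r(q, q) ⋆ s(p ⋆ p, r(q, p), (p ⋆ q) ⋆ p) ⋆ inv(inv(inv(q))) ⋆ (r(q, q) ⋆ s(u ⋆ p ⋆ q, s(inv(inv(q)), p, p), q))), p) ⋆ q
  Push inv inside:  distribute inv over ⋆ and collapse double inv
  Collect terms:  r(s(r(p ⋆ q ⋆ q, p ⋆ p ⋆ q ⋆ q) ⋆ s(s(q, q, q), p ⋆ q, s(q, p, p)) ⋆ s(u, p ⋆ p ⋆ q ⋆ q, s(p, p, p)), s(u, r(p ⋆ q, s(q, p, q)), p ⋆ p ⋆ q ⋆ q ⋆ r(q, q)), inv(q) ⋆ r(q, q) ⋆ r(q, q) ⋆ s(p ⋆ p, r(q, p), p ⋆ p ⋆ q) ⋆ s(p ⋆ q, s(q, p, p), q)), p) ⋆ q
  Sort:  q ⋆ r(s(r(p ⋆ q ⋆ q, p ⋆ p ⋆ q ⋆ q) ⋆ s(s(q, q, q), p ⋆ q, s(q, p, p)) ⋆ s(u, p ⋆ p ⋆ q ⋆ q, s(p, p, p)), s(u, r(p ⋆ q, s(q, p, q)), p ⋆ p ⋆ q ⋆ q ⋆ r(q, q)), inv(q) ⋆ r(q, q) ⋆ r(q, q) ⋆ s(p ⋆ p, r(q, p), p ⋆ p ⋆ q) ⋆ s(p ⋆ q, s(q, p, p), q)), p)
Right:  r(s(s(s(q, q, q), p ⋆ q, s(q, p, p)) ⋆ (p ⋆ (s(u, p ⋆ (q ⋆ (p ⋆ q)), s(p, p, p)) ⋆ inv(p))) ⋆ r((p ⋆ q) ⋆ q, q ⋆ (p ⋆ (q ⋆ p))), s(u, r(q ⋆ p, s(q, p, q)), inv(inv(p)) ⋆ p ⋆ r(q, q) ⋆ q ⋆ q), r(q, (inv(inv(q)) ⋆ p) ⋆ inv(p)) ⋆ (r(q, q) ⋆ s(r(q, p), inv(inv(s(q, p, p))), q)) ⋆ inv(q) ⋆ s(p ⋆ p, p ⋆ q, q ⋆ (p ⋆ p))), p) ⋆ q
  Push inv inside:  distribute inv over ⋆ and collapse double inv
  Collect:  r(s(r(p ⋆ q ⋆ q, p ⋆ p ⋆ q ⋆ q) ⋆ s(s(q, q, q), p ⋆ q, s(q, p, p)) ⋆ s(u, p ⋆ p ⋆ q ⋆ q, s(p, p, p)), s(u, r(p ⋆ q, s(q, p, q)), p ⋆ p ⋆ q ⋆ q ⋆ r(q, q)), inv(q) ⋆ r(q, q) ⋆ r(q, q) ⋆ s(p ⋆ p, p ⋆ q, p ⋆ p ⋆ q) ⋆ s(r(q, p), s(q, p, p), q)), p) ⋆ q
  Sort:  q ⋆ r(s(r(p ⋆ q ⋆ q, p ⋆ p ⋆ q ⋆ q) ⋆ s(s(q, q, q), p ⋆ q, s(q, p, p)) ⋆ s(u, p ⋆ p ⋆ q ⋆ q, s(p, p, p)), s(u, r(p ⋆ q, s(q, p, q)), p ⋆ p ⋆ q ⋆ q ⋆ r(q, q)), inv(q) ⋆ r(q, q) ⋆ r(q, q) ⋆ s(p ⋆ p, p ⋆ q, p ⋆ p ⋆ q) ⋆ s(r(q, p), s(q, p, p), q)), p)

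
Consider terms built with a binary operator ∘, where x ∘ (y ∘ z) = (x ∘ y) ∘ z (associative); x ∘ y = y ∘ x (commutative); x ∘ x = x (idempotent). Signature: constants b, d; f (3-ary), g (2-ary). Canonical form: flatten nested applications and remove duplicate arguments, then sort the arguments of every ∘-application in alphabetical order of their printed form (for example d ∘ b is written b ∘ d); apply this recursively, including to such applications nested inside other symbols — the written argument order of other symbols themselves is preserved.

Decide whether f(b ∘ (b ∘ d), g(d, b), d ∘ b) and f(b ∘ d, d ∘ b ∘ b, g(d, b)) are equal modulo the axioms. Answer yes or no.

Left:  f(b ∘ (b ∘ d), g(d, b), d ∘ b)
  Work inside:  b ∘ (b ∘ d)
  Flatten:  b ∘ b ∘ d
  Idempotence:  drop duplicate b
  Sort arguments:  b ∘ d
  Put back:  f(b ∘ d, g(d, b), b ∘ d)
Right:  f(b ∘ d, d ∘ b ∘ b, g(d, b))
  Descend into:  d ∘ b ∘ b
  Deduplicate:  drop duplicate b
  Order the arguments:  b ∘ d
  Rebuild:  f(b ∘ d, b ∘ d, g(d, b))

Answer: no — f(b ∘ d, g(d, b), b ∘ d) vs f(b ∘ d, b ∘ d, g(d, b))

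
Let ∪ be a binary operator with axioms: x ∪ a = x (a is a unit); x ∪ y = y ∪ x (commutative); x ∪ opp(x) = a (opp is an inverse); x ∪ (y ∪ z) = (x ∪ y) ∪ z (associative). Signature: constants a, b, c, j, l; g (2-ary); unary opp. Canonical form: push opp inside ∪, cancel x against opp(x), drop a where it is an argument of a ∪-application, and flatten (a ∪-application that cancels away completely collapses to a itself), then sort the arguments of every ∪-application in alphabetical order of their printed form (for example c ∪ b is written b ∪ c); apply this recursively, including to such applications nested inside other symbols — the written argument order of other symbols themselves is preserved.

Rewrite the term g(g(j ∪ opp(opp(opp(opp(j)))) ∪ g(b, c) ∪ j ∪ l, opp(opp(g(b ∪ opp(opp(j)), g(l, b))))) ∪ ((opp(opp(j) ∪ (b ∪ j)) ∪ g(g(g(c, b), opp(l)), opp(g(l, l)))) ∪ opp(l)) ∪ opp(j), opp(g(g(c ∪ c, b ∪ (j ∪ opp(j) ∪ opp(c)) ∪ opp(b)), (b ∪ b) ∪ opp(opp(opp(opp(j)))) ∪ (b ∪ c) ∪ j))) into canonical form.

Answer: g(g(g(b, c) ∪ j ∪ j ∪ j ∪ l, g(b ∪ j, g(l, b))) ∪ g(g(g(c, b), opp(l)), opp(g(l, l))) ∪ opp(b) ∪ opp(j) ∪ opp(l), opp(g(g(c ∪ c, opp(c)), b ∪ b ∪ b ∪ c ∪ j ∪ j)))

Derivation:
Descend into:  g(j ∪ opp(opp(opp(opp(j)))) ∪ g(b, c) ∪ j ∪ l, opp(opp(g(b ∪ opp(opp(j)), g(l, b))))) ∪ ((opp(opp(j) ∪ (b ∪ j)) ∪ g(g(g(c, b), opp(l)), opp(g(l, l)))) ∪ opp(l)) ∪ opp(j)
Push opp inside:  distribute opp over ∪ and collapse double opp
Collect terms:  g(g(b, c) ∪ j ∪ j ∪ j ∪ l, g(b ∪ j, g(l, b))) ∪ opp(j) ∪ opp(b) ∪ g(g(g(c, b), opp(l)), opp(g(l, l))) ∪ opp(l)
Sort:  g(g(b, c) ∪ j ∪ j ∪ j ∪ l, g(b ∪ j, g(l, b))) ∪ g(g(g(c, b), opp(l)), opp(g(l, l))) ∪ opp(b) ∪ opp(j) ∪ opp(l)
Put back:  g(g(g(b, c) ∪ j ∪ j ∪ j ∪ l, g(b ∪ j, g(l, b))) ∪ g(g(g(c, b), opp(l)), opp(g(l, l))) ∪ opp(b) ∪ opp(j) ∪ opp(l), opp(g(g(c ∪ c, opp(c)), b ∪ b ∪ b ∪ c ∪ j ∪ j)))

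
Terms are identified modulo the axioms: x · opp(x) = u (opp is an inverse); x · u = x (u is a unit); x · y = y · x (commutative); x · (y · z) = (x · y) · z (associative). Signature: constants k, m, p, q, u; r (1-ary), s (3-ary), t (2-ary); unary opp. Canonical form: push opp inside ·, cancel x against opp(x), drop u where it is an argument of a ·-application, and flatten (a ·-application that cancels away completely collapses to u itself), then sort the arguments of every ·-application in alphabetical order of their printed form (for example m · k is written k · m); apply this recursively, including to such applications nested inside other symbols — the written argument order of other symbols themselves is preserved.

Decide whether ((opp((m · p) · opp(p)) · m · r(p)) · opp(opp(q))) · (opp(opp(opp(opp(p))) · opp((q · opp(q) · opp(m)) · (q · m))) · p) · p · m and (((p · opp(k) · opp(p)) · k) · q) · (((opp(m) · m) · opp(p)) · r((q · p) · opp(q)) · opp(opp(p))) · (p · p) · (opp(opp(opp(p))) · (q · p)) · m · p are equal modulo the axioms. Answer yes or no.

Left:  ((opp((m · p) · opp(p)) · m · r(p)) · opp(opp(q))) · (opp(opp(opp(opp(p))) · opp((q · opp(q) · opp(m)) · (q · m))) · p) · p · m
  Push opp inside:  distribute opp over · and collapse double opp
  Combine occurrences:  m · p · p · p · r(p) · q · q
  Sort arguments:  m · p · p · p · q · q · r(p)
Right:  (((p · opp(k) · opp(p)) · k) · q) · (((opp(m) · m) · opp(p)) · r((q · p) · opp(q)) · opp(opp(p))) · (p · p) · (opp(opp(opp(p))) · (q · p)) · m · p
  Push opp inside:  distribute opp over · and collapse double opp
  Cancel:  k cancels
  Collect terms:  p · p · p · q · q · m · r(p)
  Sort arguments:  m · p · p · p · q · q · r(p)

Answer: yes — both canonical forms are m · p · p · p · q · q · r(p)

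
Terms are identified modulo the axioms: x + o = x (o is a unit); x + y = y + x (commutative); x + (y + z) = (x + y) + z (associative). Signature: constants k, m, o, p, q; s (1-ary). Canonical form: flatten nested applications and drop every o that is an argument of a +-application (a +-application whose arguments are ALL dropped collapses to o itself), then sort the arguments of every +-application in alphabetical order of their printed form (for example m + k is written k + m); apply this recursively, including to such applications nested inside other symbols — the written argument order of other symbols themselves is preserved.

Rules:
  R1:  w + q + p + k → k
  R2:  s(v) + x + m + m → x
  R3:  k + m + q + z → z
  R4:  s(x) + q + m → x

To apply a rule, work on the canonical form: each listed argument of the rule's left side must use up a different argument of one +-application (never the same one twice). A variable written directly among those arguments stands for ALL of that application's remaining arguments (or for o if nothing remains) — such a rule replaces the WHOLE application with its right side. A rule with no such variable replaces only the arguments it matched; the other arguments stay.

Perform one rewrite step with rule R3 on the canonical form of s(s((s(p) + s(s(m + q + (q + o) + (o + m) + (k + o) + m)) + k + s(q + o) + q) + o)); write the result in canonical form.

Answer: s(s(k + q + s(p) + s(q) + s(s(m + m + q))))

Derivation:
Canonical form:  s(s(k + q + s(p) + s(q) + s(s(k + m + m + m + q + q))))
Match R3:  consume k, m, q;  z := m + m + q
The extension variable absorbs all remaining arguments, so the whole application is rewritten.
New term:  s(s(k + q + s(p) + s(q) + s(s(m + m + q))))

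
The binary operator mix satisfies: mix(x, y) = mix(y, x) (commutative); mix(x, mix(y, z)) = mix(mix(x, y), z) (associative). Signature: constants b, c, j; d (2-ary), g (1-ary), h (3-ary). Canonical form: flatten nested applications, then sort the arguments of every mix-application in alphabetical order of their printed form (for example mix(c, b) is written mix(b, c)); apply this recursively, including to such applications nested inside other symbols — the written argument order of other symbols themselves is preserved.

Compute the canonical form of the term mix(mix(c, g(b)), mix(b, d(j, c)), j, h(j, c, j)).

Answer: mix(b, c, d(j, c), g(b), h(j, c, j), j)

Derivation:
Merge nested applications:  mix(c, g(b), b, d(j, c), j, h(j, c, j))
Sort arguments:  mix(b, c, d(j, c), g(b), h(j, c, j), j)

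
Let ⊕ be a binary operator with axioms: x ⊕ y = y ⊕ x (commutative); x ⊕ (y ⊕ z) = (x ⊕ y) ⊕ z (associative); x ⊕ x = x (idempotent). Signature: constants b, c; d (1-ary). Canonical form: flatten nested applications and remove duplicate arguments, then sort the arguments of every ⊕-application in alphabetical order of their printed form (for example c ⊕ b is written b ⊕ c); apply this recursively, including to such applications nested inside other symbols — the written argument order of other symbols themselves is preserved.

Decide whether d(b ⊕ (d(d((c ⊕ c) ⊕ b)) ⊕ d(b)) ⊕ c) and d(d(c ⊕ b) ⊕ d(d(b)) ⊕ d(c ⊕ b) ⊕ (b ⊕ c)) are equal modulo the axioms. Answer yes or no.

Left:  d(b ⊕ (d(d((c ⊕ c) ⊕ b)) ⊕ d(b)) ⊕ c)
  Descend into:  b ⊕ (d(d((c ⊕ c) ⊕ b)) ⊕ d(b)) ⊕ c
  Un-nest:  b ⊕ d(d((c ⊕ c) ⊕ b)) ⊕ d(b) ⊕ c
  Canonicalize subterm:  d(d((c ⊕ c) ⊕ b))  →  d(d(b ⊕ c))
  Order the arguments:  b ⊕ c ⊕ d(b) ⊕ d(d(b ⊕ c))
  Put back:  d(b ⊕ c ⊕ d(b) ⊕ d(d(b ⊕ c)))
Right:  d(d(c ⊕ b) ⊕ d(d(b)) ⊕ d(c ⊕ b) ⊕ (b ⊕ c))
  Descend into:  d(c ⊕ b) ⊕ d(d(b)) ⊕ d(c ⊕ b) ⊕ (b ⊕ c)
  Flatten:  d(c ⊕ b) ⊕ d(d(b)) ⊕ d(c ⊕ b) ⊕ b ⊕ c
  Canonicalize subterm:  d(c ⊕ b)  →  d(b ⊕ c)
  Inside:  d(c ⊕ b)  →  d(b ⊕ c)
  Idempotence:  drop duplicate d(b ⊕ c)
  Sort arguments:  b ⊕ c ⊕ d(b ⊕ c) ⊕ d(d(b))
  Rebuild:  d(b ⊕ c ⊕ d(b ⊕ c) ⊕ d(d(b)))

Answer: no — d(b ⊕ c ⊕ d(b) ⊕ d(d(b ⊕ c))) vs d(b ⊕ c ⊕ d(b ⊕ c) ⊕ d(d(b)))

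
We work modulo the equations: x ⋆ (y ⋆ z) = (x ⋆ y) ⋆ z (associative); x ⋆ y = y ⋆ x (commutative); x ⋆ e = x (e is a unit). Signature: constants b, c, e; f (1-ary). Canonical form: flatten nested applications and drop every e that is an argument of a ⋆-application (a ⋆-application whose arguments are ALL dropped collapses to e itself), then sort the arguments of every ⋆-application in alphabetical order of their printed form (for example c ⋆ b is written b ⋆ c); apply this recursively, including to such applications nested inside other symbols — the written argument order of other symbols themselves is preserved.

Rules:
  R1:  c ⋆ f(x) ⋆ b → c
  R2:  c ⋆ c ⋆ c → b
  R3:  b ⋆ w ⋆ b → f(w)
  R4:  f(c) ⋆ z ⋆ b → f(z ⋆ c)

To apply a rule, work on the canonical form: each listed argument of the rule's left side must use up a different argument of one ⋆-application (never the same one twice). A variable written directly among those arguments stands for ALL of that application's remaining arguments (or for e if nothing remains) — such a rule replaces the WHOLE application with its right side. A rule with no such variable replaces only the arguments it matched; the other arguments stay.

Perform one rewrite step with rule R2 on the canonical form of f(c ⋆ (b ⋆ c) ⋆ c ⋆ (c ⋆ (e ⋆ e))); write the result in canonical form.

Canonical form:  f(b ⋆ c ⋆ c ⋆ c ⋆ c)
Match R2:  consume c, c, c
Result:  f(b ⋆ b ⋆ c)

Answer: f(b ⋆ b ⋆ c)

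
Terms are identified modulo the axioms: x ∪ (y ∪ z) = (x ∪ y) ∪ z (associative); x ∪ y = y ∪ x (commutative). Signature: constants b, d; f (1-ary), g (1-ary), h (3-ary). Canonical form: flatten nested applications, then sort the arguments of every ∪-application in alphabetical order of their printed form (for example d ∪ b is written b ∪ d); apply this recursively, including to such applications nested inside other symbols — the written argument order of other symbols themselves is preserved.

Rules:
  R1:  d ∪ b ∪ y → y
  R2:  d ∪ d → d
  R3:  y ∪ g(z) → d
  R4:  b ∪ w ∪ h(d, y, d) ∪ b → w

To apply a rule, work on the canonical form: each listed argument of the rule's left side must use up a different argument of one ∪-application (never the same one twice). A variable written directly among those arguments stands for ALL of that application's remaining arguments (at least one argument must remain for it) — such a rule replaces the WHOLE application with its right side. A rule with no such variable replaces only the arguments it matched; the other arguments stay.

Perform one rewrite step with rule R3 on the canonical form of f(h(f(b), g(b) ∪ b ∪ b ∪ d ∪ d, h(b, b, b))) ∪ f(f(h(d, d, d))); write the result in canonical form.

Canonical form:  f(f(h(d, d, d))) ∪ f(h(f(b), b ∪ b ∪ d ∪ d ∪ g(b), h(b, b, b)))
R3 matches:  uses g(b);  y := b ∪ b ∪ d ∪ d, z := b
The variable takes the whole remainder — replace the entire application.
Giving:  f(f(h(d, d, d))) ∪ f(h(f(b), d, h(b, b, b)))

Answer: f(f(h(d, d, d))) ∪ f(h(f(b), d, h(b, b, b)))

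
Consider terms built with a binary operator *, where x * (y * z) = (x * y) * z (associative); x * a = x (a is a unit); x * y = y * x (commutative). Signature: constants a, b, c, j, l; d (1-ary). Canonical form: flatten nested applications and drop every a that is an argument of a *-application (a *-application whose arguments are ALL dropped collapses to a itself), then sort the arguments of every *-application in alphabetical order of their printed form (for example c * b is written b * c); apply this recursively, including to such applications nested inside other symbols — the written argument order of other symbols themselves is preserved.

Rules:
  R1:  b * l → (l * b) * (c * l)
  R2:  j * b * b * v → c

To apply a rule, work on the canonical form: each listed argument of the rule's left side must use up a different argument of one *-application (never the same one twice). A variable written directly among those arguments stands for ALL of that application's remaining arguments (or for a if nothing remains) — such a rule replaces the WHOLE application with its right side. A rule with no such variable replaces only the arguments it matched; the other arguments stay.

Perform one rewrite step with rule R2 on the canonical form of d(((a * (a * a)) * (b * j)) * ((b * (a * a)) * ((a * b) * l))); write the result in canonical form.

Answer: d(c)

Derivation:
Canonical form:  d(b * b * b * j * l)
Match R2:  consume b, b, j;  v := b * l
The variable takes the whole remainder — replace the entire application.
Result:  d(c)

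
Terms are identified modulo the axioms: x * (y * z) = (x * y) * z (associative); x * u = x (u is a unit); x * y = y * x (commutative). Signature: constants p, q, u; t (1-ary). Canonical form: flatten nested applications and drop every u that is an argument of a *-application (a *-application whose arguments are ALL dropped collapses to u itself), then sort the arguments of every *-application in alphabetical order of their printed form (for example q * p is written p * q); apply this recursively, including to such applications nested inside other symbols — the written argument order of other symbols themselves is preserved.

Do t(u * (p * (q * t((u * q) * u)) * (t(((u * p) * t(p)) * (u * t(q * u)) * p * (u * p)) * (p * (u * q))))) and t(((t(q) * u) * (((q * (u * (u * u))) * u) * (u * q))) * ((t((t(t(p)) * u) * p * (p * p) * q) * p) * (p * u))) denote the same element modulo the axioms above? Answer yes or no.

Left:  t(u * (p * (q * t((u * q) * u)) * (t(((u * p) * t(p)) * (u * t(q * u)) * p * (u * p)) * (p * (u * q)))))
  Work inside:  u * (p * (q * t((u * q) * u)) * (t(((u * p) * t(p)) * (u * t(q * u)) * p * (u * p)) * (p * (u * q))))
  Merge nested applications:  u * p * q * t((u * q) * u) * t(((u * p) * t(p)) * (u * t(q * u)) * p * (u * p)) * p * u * q
  Canonicalize subterm:  t((u * q) * u)  →  t(q)
  Simplify inside:  t(((u * p) * t(p)) * (u * t(q * u)) * p * (u * p))  →  t(p * p * p * t(p) * t(q))
  Unit:  drop u (×2)
  Sort:  p * p * q * q * t(p * p * p * t(p) * t(q)) * t(q)
  Rebuild:  t(p * p * q * q * t(p * p * p * t(p) * t(q)) * t(q))
Right:  t(((t(q) * u) * (((q * (u * (u * u))) * u) * (u * q))) * ((t((t(t(p)) * u) * p * (p * p) * q) * p) * (p * u)))
  Focus inside:  ((t(q) * u) * (((q * (u * (u * u))) * u) * (u * q))) * ((t((t(t(p)) * u) * p * (p * p) * q) * p) * (p * u))
  Flatten:  t(q) * u * q * u * u * u * u * u * q * t((t(t(p)) * u) * p * (p * p) * q) * p * p * u
  Inside:  t((t(t(p)) * u) * p * (p * p) * q)  →  t(p * p * p * q * t(t(p)))
  Unit:  drop u (×7)
  Sort:  p * p * q * q * t(p * p * p * q * t(t(p))) * t(q)
  Rebuild:  t(p * p * q * q * t(p * p * p * q * t(t(p))) * t(q))

Answer: no — t(p * p * q * q * t(p * p * p * t(p) * t(q)) * t(q)) vs t(p * p * q * q * t(p * p * p * q * t(t(p))) * t(q))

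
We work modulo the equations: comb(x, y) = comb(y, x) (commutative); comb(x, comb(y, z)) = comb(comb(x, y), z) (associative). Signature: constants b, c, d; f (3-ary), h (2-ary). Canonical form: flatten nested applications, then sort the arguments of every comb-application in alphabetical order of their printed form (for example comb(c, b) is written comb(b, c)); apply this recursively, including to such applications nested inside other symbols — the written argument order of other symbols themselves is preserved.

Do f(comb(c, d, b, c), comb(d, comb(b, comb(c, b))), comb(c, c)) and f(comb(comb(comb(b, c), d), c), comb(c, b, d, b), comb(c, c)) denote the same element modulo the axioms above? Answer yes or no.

Left:  f(comb(c, d, b, c), comb(d, comb(b, comb(c, b))), comb(c, c))
  Descend into:  comb(d, comb(b, comb(c, b)))
  Flatten:  comb(d, b, c, b)
  Sort:  comb(b, b, c, d)
  Put back:  f(comb(b, c, c, d), comb(b, b, c, d), comb(c, c))
Right:  f(comb(comb(comb(b, c), d), c), comb(c, b, d, b), comb(c, c))
  Descend into:  comb(comb(comb(b, c), d), c)
  Un-nest:  comb(b, c, d, c)
  Sort arguments:  comb(b, c, c, d)
  Reassemble:  f(comb(b, c, c, d), comb(b, b, c, d), comb(c, c))

Answer: yes — both canonical forms are f(comb(b, c, c, d), comb(b, b, c, d), comb(c, c))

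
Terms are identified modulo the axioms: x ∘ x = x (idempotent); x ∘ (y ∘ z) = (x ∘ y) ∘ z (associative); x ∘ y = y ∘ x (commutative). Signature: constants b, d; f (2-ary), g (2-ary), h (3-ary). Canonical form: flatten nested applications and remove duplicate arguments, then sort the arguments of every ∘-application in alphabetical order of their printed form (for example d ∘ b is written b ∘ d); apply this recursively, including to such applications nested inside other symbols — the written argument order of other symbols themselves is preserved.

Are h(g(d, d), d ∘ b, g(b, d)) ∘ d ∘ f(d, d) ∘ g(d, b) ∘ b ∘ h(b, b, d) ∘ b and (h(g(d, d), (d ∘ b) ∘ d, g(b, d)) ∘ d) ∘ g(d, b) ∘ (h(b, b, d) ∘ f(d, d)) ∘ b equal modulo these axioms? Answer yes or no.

Answer: yes — both canonical forms are b ∘ d ∘ f(d, d) ∘ g(d, b) ∘ h(b, b, d) ∘ h(g(d, d), b ∘ d, g(b, d))

Derivation:
Left:  h(g(d, d), d ∘ b, g(b, d)) ∘ d ∘ f(d, d) ∘ g(d, b) ∘ b ∘ h(b, b, d) ∘ b
  Inside:  h(g(d, d), d ∘ b, g(b, d))  →  h(g(d, d), b ∘ d, g(b, d))
  Deduplicate:  drop duplicate b
  Sort:  b ∘ d ∘ f(d, d) ∘ g(d, b) ∘ h(b, b, d) ∘ h(g(d, d), b ∘ d, g(b, d))
Right:  (h(g(d, d), (d ∘ b) ∘ d, g(b, d)) ∘ d) ∘ g(d, b) ∘ (h(b, b, d) ∘ f(d, d)) ∘ b
  Un-nest:  h(g(d, d), (d ∘ b) ∘ d, g(b, d)) ∘ d ∘ g(d, b) ∘ h(b, b, d) ∘ f(d, d) ∘ b
  Simplify inside:  h(g(d, d), (d ∘ b) ∘ d, g(b, d))  →  h(g(d, d), b ∘ d, g(b, d))
  Sort arguments:  b ∘ d ∘ f(d, d) ∘ g(d, b) ∘ h(b, b, d) ∘ h(g(d, d), b ∘ d, g(b, d))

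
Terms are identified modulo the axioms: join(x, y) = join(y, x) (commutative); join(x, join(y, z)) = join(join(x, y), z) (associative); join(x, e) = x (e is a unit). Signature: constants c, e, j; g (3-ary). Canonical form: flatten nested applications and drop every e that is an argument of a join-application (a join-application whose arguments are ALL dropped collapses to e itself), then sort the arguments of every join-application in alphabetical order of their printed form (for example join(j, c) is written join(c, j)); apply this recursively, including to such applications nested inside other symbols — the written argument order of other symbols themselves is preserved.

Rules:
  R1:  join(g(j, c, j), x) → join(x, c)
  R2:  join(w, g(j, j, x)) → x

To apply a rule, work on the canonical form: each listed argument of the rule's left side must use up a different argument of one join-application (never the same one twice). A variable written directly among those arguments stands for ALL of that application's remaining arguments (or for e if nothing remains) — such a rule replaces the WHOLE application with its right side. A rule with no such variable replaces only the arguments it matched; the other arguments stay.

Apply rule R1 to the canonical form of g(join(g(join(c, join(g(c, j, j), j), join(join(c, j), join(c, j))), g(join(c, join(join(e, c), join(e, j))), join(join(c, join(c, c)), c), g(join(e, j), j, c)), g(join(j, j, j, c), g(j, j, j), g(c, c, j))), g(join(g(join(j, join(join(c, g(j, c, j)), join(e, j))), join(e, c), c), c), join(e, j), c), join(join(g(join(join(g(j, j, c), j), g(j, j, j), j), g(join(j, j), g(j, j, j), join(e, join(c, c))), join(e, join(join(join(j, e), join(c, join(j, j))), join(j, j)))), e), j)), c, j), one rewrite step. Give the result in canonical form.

Answer: g(join(g(join(c, c, c, g(c, j, j), j, j, j), g(join(c, c, j), join(c, c, c, c), g(j, j, c)), g(join(c, j, j, j), g(j, j, j), g(c, c, j))), g(join(c, g(join(c, c, j, j), c, c)), j, c), g(join(g(j, j, c), g(j, j, j), j, j), g(join(j, j), g(j, j, j), join(c, c)), join(c, j, j, j, j, j)), j), c, j)

Derivation:
Canonical form:  g(join(g(join(c, c, c, g(c, j, j), j, j, j), g(join(c, c, j), join(c, c, c, c), g(j, j, c)), g(join(c, j, j, j), g(j, j, j), g(c, c, j))), g(join(c, g(join(c, g(j, c, j), j, j), c, c)), j, c), g(join(g(j, j, c), g(j, j, j), j, j), g(join(j, j), g(j, j, j), join(c, c)), join(c, j, j, j, j, j)), j), c, j)
Apply R1:  consuming g(j, c, j);  x := join(c, j, j)
The variable takes the whole remainder — replace the entire application.
Result:  g(join(g(join(c, c, c, g(c, j, j), j, j, j), g(join(c, c, j), join(c, c, c, c), g(j, j, c)), g(join(c, j, j, j), g(j, j, j), g(c, c, j))), g(join(c, g(join(c, c, j, j), c, c)), j, c), g(join(g(j, j, c), g(j, j, j), j, j), g(join(j, j), g(j, j, j), join(c, c)), join(c, j, j, j, j, j)), j), c, j)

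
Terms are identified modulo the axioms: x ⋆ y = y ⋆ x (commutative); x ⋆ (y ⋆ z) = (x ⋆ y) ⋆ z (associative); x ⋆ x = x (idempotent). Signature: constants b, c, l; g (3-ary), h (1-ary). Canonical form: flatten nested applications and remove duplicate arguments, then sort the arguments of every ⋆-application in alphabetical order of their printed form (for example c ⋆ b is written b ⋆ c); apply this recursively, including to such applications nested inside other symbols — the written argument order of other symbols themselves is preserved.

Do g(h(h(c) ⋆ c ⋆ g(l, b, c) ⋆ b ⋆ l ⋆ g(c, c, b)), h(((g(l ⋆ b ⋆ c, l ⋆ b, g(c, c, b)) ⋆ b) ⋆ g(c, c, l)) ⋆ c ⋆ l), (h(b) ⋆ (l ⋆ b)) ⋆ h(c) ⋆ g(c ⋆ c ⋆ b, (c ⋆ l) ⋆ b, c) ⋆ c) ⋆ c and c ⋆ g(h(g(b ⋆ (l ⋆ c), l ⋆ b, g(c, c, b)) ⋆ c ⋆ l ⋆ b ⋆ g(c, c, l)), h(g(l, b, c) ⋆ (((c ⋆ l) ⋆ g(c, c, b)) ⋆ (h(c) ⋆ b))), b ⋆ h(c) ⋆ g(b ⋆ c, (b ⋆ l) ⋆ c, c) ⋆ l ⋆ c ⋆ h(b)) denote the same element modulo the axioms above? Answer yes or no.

Left:  g(h(h(c) ⋆ c ⋆ g(l, b, c) ⋆ b ⋆ l ⋆ g(c, c, b)), h(((g(l ⋆ b ⋆ c, l ⋆ b, g(c, c, b)) ⋆ b) ⋆ g(c, c, l)) ⋆ c ⋆ l), (h(b) ⋆ (l ⋆ b)) ⋆ h(c) ⋆ g(c ⋆ c ⋆ b, (c ⋆ l) ⋆ b, c) ⋆ c) ⋆ c
  Inside:  g(h(h(c) ⋆ c ⋆ g(l, b, c) ⋆ b ⋆ l ⋆ g(c, c, b)), h(((g(l ⋆ b ⋆ c, l ⋆ b, g(c, c, b)) ⋆ b) ⋆ g(c, c, l)) ⋆ c ⋆ l), (h(b) ⋆ (l ⋆ b)) ⋆ h(c) ⋆ g(c ⋆ c ⋆ b, (c ⋆ l) ⋆ b, c) ⋆ c)  →  g(h(b ⋆ c ⋆ g(c, c, b) ⋆ g(l, b, c) ⋆ h(c) ⋆ l), h(b ⋆ c ⋆ g(b ⋆ c ⋆ l, b ⋆ l, g(c, c, b)) ⋆ g(c, c, l) ⋆ l), b ⋆ c ⋆ g(b ⋆ c, b ⋆ c ⋆ l, c) ⋆ h(b) ⋆ h(c) ⋆ l)
  Order the arguments:  c ⋆ g(h(b ⋆ c ⋆ g(c, c, b) ⋆ g(l, b, c) ⋆ h(c) ⋆ l), h(b ⋆ c ⋆ g(b ⋆ c ⋆ l, b ⋆ l, g(c, c, b)) ⋆ g(c, c, l) ⋆ l), b ⋆ c ⋆ g(b ⋆ c, b ⋆ c ⋆ l, c) ⋆ h(b) ⋆ h(c) ⋆ l)
Right:  c ⋆ g(h(g(b ⋆ (l ⋆ c), l ⋆ b, g(c, c, b)) ⋆ c ⋆ l ⋆ b ⋆ g(c, c, l)), h(g(l, b, c) ⋆ (((c ⋆ l) ⋆ g(c, c, b)) ⋆ (h(c) ⋆ b))), b ⋆ h(c) ⋆ g(b ⋆ c, (b ⋆ l) ⋆ c, c) ⋆ l ⋆ c ⋆ h(b))
  Simplify inside:  g(h(g(b ⋆ (l ⋆ c), l ⋆ b, g(c, c, b)) ⋆ c ⋆ l ⋆ b ⋆ g(c, c, l)), h(g(l, b, c) ⋆ (((c ⋆ l) ⋆ g(c, c, b)) ⋆ (h(c) ⋆ b))), b ⋆ h(c) ⋆ g(b ⋆ c, (b ⋆ l) ⋆ c, c) ⋆ l ⋆ c ⋆ h(b))  →  g(h(b ⋆ c ⋆ g(b ⋆ c ⋆ l, b ⋆ l, g(c, c, b)) ⋆ g(c, c, l) ⋆ l), h(b ⋆ c ⋆ g(c, c, b) ⋆ g(l, b, c) ⋆ h(c) ⋆ l), b ⋆ c ⋆ g(b ⋆ c, b ⋆ c ⋆ l, c) ⋆ h(b) ⋆ h(c) ⋆ l)
  Sort:  c ⋆ g(h(b ⋆ c ⋆ g(b ⋆ c ⋆ l, b ⋆ l, g(c, c, b)) ⋆ g(c, c, l) ⋆ l), h(b ⋆ c ⋆ g(c, c, b) ⋆ g(l, b, c) ⋆ h(c) ⋆ l), b ⋆ c ⋆ g(b ⋆ c, b ⋆ c ⋆ l, c) ⋆ h(b) ⋆ h(c) ⋆ l)

Answer: no — c ⋆ g(h(b ⋆ c ⋆ g(c, c, b) ⋆ g(l, b, c) ⋆ h(c) ⋆ l), h(b ⋆ c ⋆ g(b ⋆ c ⋆ l, b ⋆ l, g(c, c, b)) ⋆ g(c, c, l) ⋆ l), b ⋆ c ⋆ g(b ⋆ c, b ⋆ c ⋆ l, c) ⋆ h(b) ⋆ h(c) ⋆ l) vs c ⋆ g(h(b ⋆ c ⋆ g(b ⋆ c ⋆ l, b ⋆ l, g(c, c, b)) ⋆ g(c, c, l) ⋆ l), h(b ⋆ c ⋆ g(c, c, b) ⋆ g(l, b, c) ⋆ h(c) ⋆ l), b ⋆ c ⋆ g(b ⋆ c, b ⋆ c ⋆ l, c) ⋆ h(b) ⋆ h(c) ⋆ l)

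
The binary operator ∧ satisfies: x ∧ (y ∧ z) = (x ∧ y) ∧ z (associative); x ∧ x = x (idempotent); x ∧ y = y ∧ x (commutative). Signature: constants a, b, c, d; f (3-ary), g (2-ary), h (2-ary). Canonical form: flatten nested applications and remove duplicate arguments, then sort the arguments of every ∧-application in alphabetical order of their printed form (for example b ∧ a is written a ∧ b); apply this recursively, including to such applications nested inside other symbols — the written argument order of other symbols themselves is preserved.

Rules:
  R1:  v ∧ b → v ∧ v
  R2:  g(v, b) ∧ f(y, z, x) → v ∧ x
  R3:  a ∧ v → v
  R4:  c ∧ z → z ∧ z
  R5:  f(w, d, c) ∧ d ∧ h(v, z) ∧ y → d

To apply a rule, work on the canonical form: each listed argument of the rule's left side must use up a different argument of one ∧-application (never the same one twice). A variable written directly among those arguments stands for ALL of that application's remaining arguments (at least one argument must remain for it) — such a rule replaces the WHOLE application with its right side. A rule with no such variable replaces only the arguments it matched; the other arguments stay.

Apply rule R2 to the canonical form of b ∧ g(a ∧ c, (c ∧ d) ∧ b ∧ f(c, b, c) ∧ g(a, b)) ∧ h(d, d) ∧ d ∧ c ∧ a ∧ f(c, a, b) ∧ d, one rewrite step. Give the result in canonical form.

Answer: a ∧ b ∧ c ∧ d ∧ f(c, a, b) ∧ g(a ∧ c, a ∧ b ∧ c ∧ d) ∧ h(d, d)

Derivation:
Canonical form:  a ∧ b ∧ c ∧ d ∧ f(c, a, b) ∧ g(a ∧ c, b ∧ c ∧ d ∧ f(c, b, c) ∧ g(a, b)) ∧ h(d, d)
Apply R2:  consuming f(c, b, c), g(a, b);  v := a, x := c, y := c, z := b
New term:  a ∧ b ∧ c ∧ d ∧ f(c, a, b) ∧ g(a ∧ c, a ∧ b ∧ c ∧ d) ∧ h(d, d)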